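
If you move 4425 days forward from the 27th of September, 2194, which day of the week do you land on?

Sunday

First find the weekday of Sep 27, 2194. Doomsday rule: the anchor day for the 2100s is Sunday. For year 94: 94÷12 = 7 r 10, and 10÷4 = 2, so 7+10+2 = 19.
Sunday + 19 ≡ Friday — that's 2194's doomsday.
In September the doomsday date is Sep 5.
Sep 27 is 22 days after Sep 5; 22 mod 7 = 1, so Friday + 1 = Saturday.
4425 mod 7 = 1, so 4425 days after a Saturday is Saturday + 1 = Sunday.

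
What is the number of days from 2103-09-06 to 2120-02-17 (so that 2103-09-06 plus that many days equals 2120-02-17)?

6008

Sep 6, 2103 → Sep 6, 2104: 366 days (Feb 29, 2104 is in that span).
Sep 6, 2104 → Sep 6, 2105: 365 days.
Sep 6, 2105 → Sep 6, 2106: 365 days.
Sep 6, 2106 → Sep 6, 2107: 365 days.
Sep 6, 2107 → Sep 6, 2108: 366 days (Feb 29, 2108 is in that span).
Sep 6, 2108 → Sep 6, 2109: 365 days.
Sep 6, 2109 → Sep 6, 2110: 365 days.
Sep 6, 2110 → Sep 6, 2111: 365 days.
Sep 6, 2111 → Sep 6, 2112: 366 days (Feb 29, 2112 is in that span).
Sep 6, 2112 → Sep 6, 2113: 365 days.
Sep 6, 2113 → Sep 6, 2114: 365 days.
Sep 6, 2114 → Sep 6, 2115: 365 days.
Sep 6, 2115 → Sep 6, 2116: 366 days (Feb 29, 2116 is in that span).
Sep 6, 2116 → Sep 6, 2117: 365 days.
Sep 6, 2117 → Sep 6, 2118: 365 days.
Sep 6, 2118 → Sep 6, 2119: 365 days.
Sep 6, 2119 → Oct 6, 2119: 30 days (September has 30).
Oct 6, 2119 → Nov 6, 2119: 31 days (October has 31).
Nov 6, 2119 → Dec 6, 2119: 30 days (November has 30).
Dec 6, 2119 → Jan 6, 2120: 31 days (December has 31).
Jan 6, 2120 → Feb 6, 2120: 31 days (January has 31).
Feb 6, 2120 → Feb 17, 2120: 11 days.
Total: 6008 days.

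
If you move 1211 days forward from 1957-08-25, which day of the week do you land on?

Sunday

First find the weekday of Aug 25, 1957. Doomsday rule: the anchor day for the 1900s is Wednesday. For year 57: 57÷12 = 4 r 9, and 9÷4 = 2, so 4+9+2 = 15.
Wednesday + 15 ≡ Thursday — that's 1957's doomsday.
In August the doomsday date is Aug 8.
Aug 25 is 17 days after Aug 8; 17 mod 7 = 3, so Thursday + 3 = Sunday.
1211 mod 7 = 0, so 1211 days after a Sunday is Sunday + 0 = Sunday.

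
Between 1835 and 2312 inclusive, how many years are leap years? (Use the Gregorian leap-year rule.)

Multiples of 4 in [1835,2312]: 120.
Of those, multiples of 100: 5 (not leap unless ÷400).
Multiples of 400: 1.
Leap years = 120 − 5 + 1 = 116.

116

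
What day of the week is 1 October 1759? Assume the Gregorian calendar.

Monday

Doomsday rule: the anchor day for the 1700s is Sunday. For year 59: 59÷12 = 4 r 11, and 11÷4 = 2, so 4+11+2 = 17.
Sunday + 17 ≡ Wednesday — that's 1759's doomsday.
In October the doomsday date is Oct 10.
Oct 1 is 9 days before Oct 10; 9 mod 7 = 2, so Wednesday − 2 = Monday.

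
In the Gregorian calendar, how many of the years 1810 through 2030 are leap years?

54

Multiples of 4 in [1810,2030]: 55.
Of those, multiples of 100: 2 (not leap unless ÷400).
Multiples of 400: 1.
Leap years = 55 − 2 + 1 = 54.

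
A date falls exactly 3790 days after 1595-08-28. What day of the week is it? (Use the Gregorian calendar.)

Aug 28, 1595 is a Monday.
3790 mod 7 = 3, so 3790 days after a Monday is Monday + 3 = Thursday.

Thursday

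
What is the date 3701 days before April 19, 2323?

−365 (one year) → Apr 19, 2322 (3336 left).
−365 (one year) → Apr 19, 2321 (2971 left).
−365 (one year) → Apr 19, 2320 (2606 left).
−366 (one year; includes Feb 29, 2320) → Apr 19, 2319 (2240 left).
−365 (one year) → Apr 19, 2318 (1875 left).
−365 (one year) → Apr 19, 2317 (1510 left).
−365 (one year) → Apr 19, 2316 (1145 left).
−366 (one year; includes Feb 29, 2316) → Apr 19, 2315 (779 left).
−365 (one year) → Apr 19, 2314 (414 left).
−365 (one year) → Apr 19, 2313 (49 left).
−19 → Mar 31, 2313 (end of Mar, 31 days; 30 left).
−30 → Mar 1, 2313.

March 1, 2313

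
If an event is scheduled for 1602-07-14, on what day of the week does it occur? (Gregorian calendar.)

Sunday

Doomsday rule: the anchor day for the 1600s is Tuesday. For year 02: 2÷12 = 0 r 2, and 2÷4 = 0, so 0+2+0 = 2.
Tuesday + 2 ≡ Thursday — that's 1602's doomsday.
In July the doomsday date is Jul 11.
Jul 14 is 3 days after Jul 11; 3 mod 7 = 3, so Thursday + 3 = Sunday.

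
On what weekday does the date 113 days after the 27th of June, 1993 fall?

First find the weekday of Jun 27, 1993. Doomsday rule: the anchor day for the 1900s is Wednesday. For year 93: 93÷12 = 7 r 9, and 9÷4 = 2, so 7+9+2 = 18.
Wednesday + 18 ≡ Sunday — that's 1993's doomsday.
In June the doomsday date is Jun 6.
Jun 27 is 21 days after Jun 6; 21 mod 7 = 0, so Sunday + 0 = Sunday.
113 mod 7 = 1, so 113 days after a Sunday is Sunday + 1 = Monday.

Monday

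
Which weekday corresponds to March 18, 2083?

Thursday

Doomsday rule: the anchor day for the 2000s is Tuesday. For year 83: 83÷12 = 6 r 11, and 11÷4 = 2, so 6+11+2 = 19.
Tuesday + 19 ≡ Sunday — that's 2083's doomsday.
In March the doomsday date is Mar 14.
Mar 18 is 4 days after Mar 14; 4 mod 7 = 4, so Sunday + 4 = Thursday.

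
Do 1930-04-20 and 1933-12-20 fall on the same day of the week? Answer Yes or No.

From Apr 20, 1930 to Dec 20, 1933 is 1340 days.
1340 mod 7 = 3, so they are different weekdays.
(Apr 20, 1930 is a Sunday; Dec 20, 1933 is a Wednesday.)

No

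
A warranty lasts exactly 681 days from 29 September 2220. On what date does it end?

+365 (one year) → Sep 29, 2221 (316 left).
Sep has 30 days: +2 → Oct 1, 2221 (314 left).
Oct has 31 days: +31 → Nov 1, 2221 (283 left).
Nov has 30 days: +30 → Dec 1, 2221 (253 left).
Dec has 31 days: +31 → Jan 1, 2222 (222 left).
Jan has 31 days: +31 → Feb 1, 2222 (191 left).
Feb has 28 days: +28 → Mar 1, 2222 (163 left).
Mar has 31 days: +31 → Apr 1, 2222 (132 left).
Apr has 30 days: +30 → May 1, 2222 (102 left).
May has 31 days: +31 → Jun 1, 2222 (71 left).
Jun has 30 days: +30 → Jul 1, 2222 (41 left).
Jul has 31 days: +31 → Aug 1, 2222 (10 left).
+10 → Aug 11, 2222.

August 11, 2222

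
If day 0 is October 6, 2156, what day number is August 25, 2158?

688

Oct 6, 2156 → Oct 6, 2157: 365 days.
Oct 6, 2157 → Nov 6, 2157: 31 days (October has 31).
Nov 6, 2157 → Dec 6, 2157: 30 days (November has 30).
Dec 6, 2157 → Jan 6, 2158: 31 days (December has 31).
Jan 6, 2158 → Feb 6, 2158: 31 days (January has 31).
Feb 6, 2158 → Mar 6, 2158: 28 days (February has 28).
Mar 6, 2158 → Apr 6, 2158: 31 days (March has 31).
Apr 6, 2158 → May 6, 2158: 30 days (April has 30).
May 6, 2158 → Jun 6, 2158: 31 days (May has 31).
Jun 6, 2158 → Jul 6, 2158: 30 days (June has 30).
Jul 6, 2158 → Aug 6, 2158: 31 days (July has 31).
Aug 6, 2158 → Aug 25, 2158: 19 days.
Total: 688 days.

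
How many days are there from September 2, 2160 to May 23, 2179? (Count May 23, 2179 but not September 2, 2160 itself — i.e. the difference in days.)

Sep 2, 2160 → Sep 2, 2161: 365 days.
Sep 2, 2161 → Sep 2, 2162: 365 days.
Sep 2, 2162 → Sep 2, 2163: 365 days.
Sep 2, 2163 → Sep 2, 2164: 366 days (Feb 29, 2164 is in that span).
Sep 2, 2164 → Sep 2, 2165: 365 days.
Sep 2, 2165 → Sep 2, 2166: 365 days.
Sep 2, 2166 → Sep 2, 2167: 365 days.
Sep 2, 2167 → Sep 2, 2168: 366 days (Feb 29, 2168 is in that span).
Sep 2, 2168 → Sep 2, 2169: 365 days.
Sep 2, 2169 → Sep 2, 2170: 365 days.
Sep 2, 2170 → Sep 2, 2171: 365 days.
Sep 2, 2171 → Sep 2, 2172: 366 days (Feb 29, 2172 is in that span).
Sep 2, 2172 → Sep 2, 2173: 365 days.
Sep 2, 2173 → Sep 2, 2174: 365 days.
Sep 2, 2174 → Sep 2, 2175: 365 days.
Sep 2, 2175 → Sep 2, 2176: 366 days (Feb 29, 2176 is in that span).
Sep 2, 2176 → Sep 2, 2177: 365 days.
Sep 2, 2177 → Sep 2, 2178: 365 days.
Sep 2, 2178 → Oct 2, 2178: 30 days (September has 30).
Oct 2, 2178 → Nov 2, 2178: 31 days (October has 31).
Nov 2, 2178 → Dec 2, 2178: 30 days (November has 30).
Dec 2, 2178 → Jan 2, 2179: 31 days (December has 31).
Jan 2, 2179 → Feb 2, 2179: 31 days (January has 31).
Feb 2, 2179 → Mar 2, 2179: 28 days (February has 28).
Mar 2, 2179 → Apr 2, 2179: 31 days (March has 31).
Apr 2, 2179 → May 2, 2179: 30 days (April has 30).
May 2, 2179 → May 23, 2179: 21 days.
Total: 6837 days.

6837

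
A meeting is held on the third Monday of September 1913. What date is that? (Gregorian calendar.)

September 1, 1913 is a Monday.
The first Monday is therefore September 1 (same day).
The third Monday is 1 + 2×7 = September 15.

September 15, 1913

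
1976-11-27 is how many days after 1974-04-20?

Apr 20, 1974 → Apr 20, 1975: 365 days.
Apr 20, 1975 → Apr 20, 1976: 366 days (Feb 29, 1976 is in that span).
Apr 20, 1976 → May 20, 1976: 30 days (April has 30).
May 20, 1976 → Jun 20, 1976: 31 days (May has 31).
Jun 20, 1976 → Jul 20, 1976: 30 days (June has 30).
Jul 20, 1976 → Aug 20, 1976: 31 days (July has 31).
Aug 20, 1976 → Sep 20, 1976: 31 days (August has 31).
Sep 20, 1976 → Oct 20, 1976: 30 days (September has 30).
Oct 20, 1976 → Nov 20, 1976: 31 days (October has 31).
Nov 20, 1976 → Nov 27, 1976: 7 days.
Total: 952 days.

952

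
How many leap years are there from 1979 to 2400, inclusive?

103

Multiples of 4 in [1979,2400]: 106.
Of those, multiples of 100: 5 (not leap unless ÷400).
Multiples of 400: 2.
Leap years = 106 − 5 + 2 = 103.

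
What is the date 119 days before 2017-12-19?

August 22, 2017

−19 → Nov 30, 2017 (end of Nov, 30 days; 100 left).
−30 → Oct 31, 2017 (end of Oct, 31 days; 70 left).
−31 → Sep 30, 2017 (end of Sep, 30 days; 39 left).
−30 → Aug 31, 2017 (end of Aug, 31 days; 9 left).
−9 → Aug 22, 2017.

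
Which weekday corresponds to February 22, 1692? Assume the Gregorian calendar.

Friday

Doomsday rule: the anchor day for the 1600s is Tuesday. For year 92: 92÷12 = 7 r 8, and 8÷4 = 2, so 7+8+2 = 17.
Tuesday + 17 ≡ Friday — that's 1692's doomsday.
In February the doomsday date is Feb 29 (1692 is a leap year (divisible by 4)).
Feb 22 is 7 days before Feb 29; 7 mod 7 = 0, so Friday − 0 = Friday.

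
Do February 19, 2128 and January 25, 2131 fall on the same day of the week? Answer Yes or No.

From Feb 19, 2128 to Jan 25, 2131 is 1071 days.
1071 mod 7 = 0, so they are the same weekday.
(Feb 19, 2128 is a Thursday; Jan 25, 2131 is a Thursday.)

Yes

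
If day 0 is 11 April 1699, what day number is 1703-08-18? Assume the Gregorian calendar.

1589

Apr 11, 1699 → Apr 11, 1700: 365 days.
Apr 11, 1700 → Apr 11, 1701: 365 days.
Apr 11, 1701 → Apr 11, 1702: 365 days.
Apr 11, 1702 → Apr 11, 1703: 365 days.
Apr 11, 1703 → May 11, 1703: 30 days (April has 30).
May 11, 1703 → Jun 11, 1703: 31 days (May has 31).
Jun 11, 1703 → Jul 11, 1703: 30 days (June has 30).
Jul 11, 1703 → Aug 11, 1703: 31 days (July has 31).
Aug 11, 1703 → Aug 18, 1703: 7 days.
Total: 1589 days.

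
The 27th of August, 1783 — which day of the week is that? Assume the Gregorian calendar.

Wednesday

Doomsday rule: the anchor day for the 1700s is Sunday. For year 83: 83÷12 = 6 r 11, and 11÷4 = 2, so 6+11+2 = 19.
Sunday + 19 ≡ Friday — that's 1783's doomsday.
In August the doomsday date is Aug 8.
Aug 27 is 19 days after Aug 8; 19 mod 7 = 5, so Friday + 5 = Wednesday.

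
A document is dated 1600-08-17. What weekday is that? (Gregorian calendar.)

Doomsday rule: the anchor day for the 1600s is Tuesday. For year 00: 0÷12 = 0 r 0, and 0÷4 = 0, so 0+0+0 = 0.
Tuesday + 0 ≡ Tuesday — that's 1600's doomsday.
In August the doomsday date is Aug 8.
Aug 17 is 9 days after Aug 8; 9 mod 7 = 2, so Tuesday + 2 = Thursday.

Thursday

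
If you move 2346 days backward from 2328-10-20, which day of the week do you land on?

Friday

First find the weekday of Oct 20, 2328. Doomsday rule: the anchor day for the 2300s is Wednesday. For year 28: 28÷12 = 2 r 4, and 4÷4 = 1, so 2+4+1 = 7.
Wednesday + 7 ≡ Wednesday — that's 2328's doomsday.
In October the doomsday date is Oct 10.
Oct 20 is 10 days after Oct 10; 10 mod 7 = 3, so Wednesday + 3 = Saturday.
2346 mod 7 = 1, so 2346 days before a Saturday is Saturday − 1 = Friday.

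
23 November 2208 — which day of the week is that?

Wednesday

Doomsday rule: the anchor day for the 2200s is Friday. For year 08: 8÷12 = 0 r 8, and 8÷4 = 2, so 0+8+2 = 10.
Friday + 10 ≡ Monday — that's 2208's doomsday.
In November the doomsday date is Nov 7.
Nov 23 is 16 days after Nov 7; 16 mod 7 = 2, so Monday + 2 = Wednesday.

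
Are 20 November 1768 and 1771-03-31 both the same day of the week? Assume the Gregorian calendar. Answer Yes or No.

From Nov 20, 1768 to Mar 31, 1771 is 861 days.
861 mod 7 = 0, so they are the same weekday.
(Nov 20, 1768 is a Sunday; Mar 31, 1771 is a Sunday.)

Yes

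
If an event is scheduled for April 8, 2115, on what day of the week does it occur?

Doomsday rule: the anchor day for the 2100s is Sunday. For year 15: 15÷12 = 1 r 3, and 3÷4 = 0, so 1+3+0 = 4.
Sunday + 4 ≡ Thursday — that's 2115's doomsday.
In April the doomsday date is Apr 4.
Apr 8 is 4 days after Apr 4; 4 mod 7 = 4, so Thursday + 4 = Monday.

Monday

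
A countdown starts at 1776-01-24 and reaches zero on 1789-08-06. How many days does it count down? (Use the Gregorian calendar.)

4943

Jan 24, 1776 → Jan 24, 1777: 366 days (Feb 29, 1776 is in that span).
Jan 24, 1777 → Jan 24, 1778: 365 days.
Jan 24, 1778 → Jan 24, 1779: 365 days.
Jan 24, 1779 → Jan 24, 1780: 365 days.
Jan 24, 1780 → Jan 24, 1781: 366 days (Feb 29, 1780 is in that span).
Jan 24, 1781 → Jan 24, 1782: 365 days.
Jan 24, 1782 → Jan 24, 1783: 365 days.
Jan 24, 1783 → Jan 24, 1784: 365 days.
Jan 24, 1784 → Jan 24, 1785: 366 days (Feb 29, 1784 is in that span).
Jan 24, 1785 → Jan 24, 1786: 365 days.
Jan 24, 1786 → Jan 24, 1787: 365 days.
Jan 24, 1787 → Jan 24, 1788: 365 days.
Jan 24, 1788 → Jan 24, 1789: 366 days (Feb 29, 1788 is in that span).
Jan 24, 1789 → Feb 24, 1789: 31 days (January has 31).
Feb 24, 1789 → Mar 24, 1789: 28 days (February has 28).
Mar 24, 1789 → Apr 24, 1789: 31 days (March has 31).
Apr 24, 1789 → May 24, 1789: 30 days (April has 30).
May 24, 1789 → Jun 24, 1789: 31 days (May has 31).
Jun 24, 1789 → Jul 24, 1789: 30 days (June has 30).
Jul 24, 1789 → Aug 6, 1789: 13 days.
Total: 4943 days.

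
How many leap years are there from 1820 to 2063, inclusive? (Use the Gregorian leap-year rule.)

Multiples of 4 in [1820,2063]: 61.
Of those, multiples of 100: 2 (not leap unless ÷400).
Multiples of 400: 1.
Leap years = 61 − 2 + 1 = 60.

60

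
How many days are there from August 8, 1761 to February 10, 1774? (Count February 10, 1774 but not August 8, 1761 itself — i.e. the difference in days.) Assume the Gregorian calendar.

4569

Aug 8, 1761 → Aug 8, 1762: 365 days.
Aug 8, 1762 → Aug 8, 1763: 365 days.
Aug 8, 1763 → Aug 8, 1764: 366 days (Feb 29, 1764 is in that span).
Aug 8, 1764 → Aug 8, 1765: 365 days.
Aug 8, 1765 → Aug 8, 1766: 365 days.
Aug 8, 1766 → Aug 8, 1767: 365 days.
Aug 8, 1767 → Aug 8, 1768: 366 days (Feb 29, 1768 is in that span).
Aug 8, 1768 → Aug 8, 1769: 365 days.
Aug 8, 1769 → Aug 8, 1770: 365 days.
Aug 8, 1770 → Aug 8, 1771: 365 days.
Aug 8, 1771 → Aug 8, 1772: 366 days (Feb 29, 1772 is in that span).
Aug 8, 1772 → Aug 8, 1773: 365 days.
Aug 8, 1773 → Sep 8, 1773: 31 days (August has 31).
Sep 8, 1773 → Oct 8, 1773: 30 days (September has 30).
Oct 8, 1773 → Nov 8, 1773: 31 days (October has 31).
Nov 8, 1773 → Dec 8, 1773: 30 days (November has 30).
Dec 8, 1773 → Jan 8, 1774: 31 days (December has 31).
Jan 8, 1774 → Feb 8, 1774: 31 days (January has 31).
Feb 8, 1774 → Feb 10, 1774: 2 days.
Total: 4569 days.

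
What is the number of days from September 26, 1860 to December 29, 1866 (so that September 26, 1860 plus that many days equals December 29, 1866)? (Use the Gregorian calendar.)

Sep 26, 1860 → Sep 26, 1861: 365 days.
Sep 26, 1861 → Sep 26, 1862: 365 days.
Sep 26, 1862 → Sep 26, 1863: 365 days.
Sep 26, 1863 → Sep 26, 1864: 366 days (Feb 29, 1864 is in that span).
Sep 26, 1864 → Sep 26, 1865: 365 days.
Sep 26, 1865 → Sep 26, 1866: 365 days.
Sep 26, 1866 → Oct 26, 1866: 30 days (September has 30).
Oct 26, 1866 → Nov 26, 1866: 31 days (October has 31).
Nov 26, 1866 → Dec 26, 1866: 30 days (November has 30).
Dec 26, 1866 → Dec 29, 1866: 3 days.
Total: 2285 days.

2285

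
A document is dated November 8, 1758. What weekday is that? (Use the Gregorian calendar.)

Wednesday

Doomsday rule: the anchor day for the 1700s is Sunday. For year 58: 58÷12 = 4 r 10, and 10÷4 = 2, so 4+10+2 = 16.
Sunday + 16 ≡ Tuesday — that's 1758's doomsday.
In November the doomsday date is Nov 7.
Nov 8 is 1 day after Nov 7; 1 mod 7 = 1, so Tuesday + 1 = Wednesday.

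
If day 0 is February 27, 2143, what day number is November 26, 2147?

Feb 27, 2143 → Feb 27, 2144: 365 days.
Feb 27, 2144 → Feb 27, 2145: 366 days (Feb 29, 2144 is in that span).
Feb 27, 2145 → Feb 27, 2146: 365 days.
Feb 27, 2146 → Feb 27, 2147: 365 days.
Feb 27, 2147 → Mar 27, 2147: 28 days (February has 28).
Mar 27, 2147 → Apr 27, 2147: 31 days (March has 31).
Apr 27, 2147 → May 27, 2147: 30 days (April has 30).
May 27, 2147 → Jun 27, 2147: 31 days (May has 31).
Jun 27, 2147 → Jul 27, 2147: 30 days (June has 30).
Jul 27, 2147 → Aug 27, 2147: 31 days (July has 31).
Aug 27, 2147 → Sep 27, 2147: 31 days (August has 31).
Sep 27, 2147 → Oct 27, 2147: 30 days (September has 30).
Oct 27, 2147 → Nov 26, 2147: 30 days.
Total: 1733 days.

1733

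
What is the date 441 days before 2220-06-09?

−366 (one year; includes Feb 29, 2220) → Jun 9, 2219 (75 left).
−9 → May 31, 2219 (end of May, 31 days; 66 left).
−31 → Apr 30, 2219 (end of Apr, 30 days; 35 left).
−30 → Mar 31, 2219 (end of Mar, 31 days; 5 left).
−5 → Mar 26, 2219.

March 26, 2219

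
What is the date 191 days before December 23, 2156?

−23 → Nov 30, 2156 (end of Nov, 30 days; 168 left).
−30 → Oct 31, 2156 (end of Oct, 31 days; 138 left).
−31 → Sep 30, 2156 (end of Sep, 30 days; 107 left).
−30 → Aug 31, 2156 (end of Aug, 31 days; 77 left).
−31 → Jul 31, 2156 (end of Jul, 31 days; 46 left).
−31 → Jun 30, 2156 (end of Jun, 30 days; 15 left).
−15 → Jun 15, 2156.

June 15, 2156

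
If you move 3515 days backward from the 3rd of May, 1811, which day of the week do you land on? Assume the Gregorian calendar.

First find the weekday of May 3, 1811. Doomsday rule: the anchor day for the 1800s is Friday. For year 11: 11÷12 = 0 r 11, and 11÷4 = 2, so 0+11+2 = 13.
Friday + 13 ≡ Thursday — that's 1811's doomsday.
In May the doomsday date is May 9.
May 3 is 6 days before May 9; 6 mod 7 = 6, so Thursday − 6 = Friday.
3515 mod 7 = 1, so 3515 days before a Friday is Friday − 1 = Thursday.

Thursday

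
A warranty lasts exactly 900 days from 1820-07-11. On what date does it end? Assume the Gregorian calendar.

December 28, 1822

+365 (one year) → Jul 11, 1821 (535 left).
+365 (one year) → Jul 11, 1822 (170 left).
Jul has 31 days: +21 → Aug 1, 1822 (149 left).
Aug has 31 days: +31 → Sep 1, 1822 (118 left).
Sep has 30 days: +30 → Oct 1, 1822 (88 left).
Oct has 31 days: +31 → Nov 1, 1822 (57 left).
Nov has 30 days: +30 → Dec 1, 1822 (27 left).
+27 → Dec 28, 1822.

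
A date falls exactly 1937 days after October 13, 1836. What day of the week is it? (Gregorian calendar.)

Tuesday

First find the weekday of Oct 13, 1836. Doomsday rule: the anchor day for the 1800s is Friday. For year 36: 36÷12 = 3 r 0, and 0÷4 = 0, so 3+0+0 = 3.
Friday + 3 ≡ Monday — that's 1836's doomsday.
In October the doomsday date is Oct 10.
Oct 13 is 3 days after Oct 10; 3 mod 7 = 3, so Monday + 3 = Thursday.
1937 mod 7 = 5, so 1937 days after a Thursday is Thursday + 5 = Tuesday.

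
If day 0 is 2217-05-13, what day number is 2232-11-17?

5667

May 13, 2217 → May 13, 2218: 365 days.
May 13, 2218 → May 13, 2219: 365 days.
May 13, 2219 → May 13, 2220: 366 days (Feb 29, 2220 is in that span).
May 13, 2220 → May 13, 2221: 365 days.
May 13, 2221 → May 13, 2222: 365 days.
May 13, 2222 → May 13, 2223: 365 days.
May 13, 2223 → May 13, 2224: 366 days (Feb 29, 2224 is in that span).
May 13, 2224 → May 13, 2225: 365 days.
May 13, 2225 → May 13, 2226: 365 days.
May 13, 2226 → May 13, 2227: 365 days.
May 13, 2227 → May 13, 2228: 366 days (Feb 29, 2228 is in that span).
May 13, 2228 → May 13, 2229: 365 days.
May 13, 2229 → May 13, 2230: 365 days.
May 13, 2230 → May 13, 2231: 365 days.
May 13, 2231 → May 13, 2232: 366 days (Feb 29, 2232 is in that span).
May 13, 2232 → Jun 13, 2232: 31 days (May has 31).
Jun 13, 2232 → Jul 13, 2232: 30 days (June has 30).
Jul 13, 2232 → Aug 13, 2232: 31 days (July has 31).
Aug 13, 2232 → Sep 13, 2232: 31 days (August has 31).
Sep 13, 2232 → Oct 13, 2232: 30 days (September has 30).
Oct 13, 2232 → Nov 13, 2232: 31 days (October has 31).
Nov 13, 2232 → Nov 17, 2232: 4 days.
Total: 5667 days.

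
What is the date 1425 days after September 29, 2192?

August 24, 2196

+365 (one year) → Sep 29, 2193 (1060 left).
+365 (one year) → Sep 29, 2194 (695 left).
+365 (one year) → Sep 29, 2195 (330 left).
Sep has 30 days: +2 → Oct 1, 2195 (328 left).
Oct has 31 days: +31 → Nov 1, 2195 (297 left).
Nov has 30 days: +30 → Dec 1, 2195 (267 left).
Dec has 31 days: +31 → Jan 1, 2196 (236 left).
Jan has 31 days: +31 → Feb 1, 2196 (205 left).
Feb has 29 days: +29 → Mar 1, 2196 (176 left).
Mar has 31 days: +31 → Apr 1, 2196 (145 left).
Apr has 30 days: +30 → May 1, 2196 (115 left).
May has 31 days: +31 → Jun 1, 2196 (84 left).
Jun has 30 days: +30 → Jul 1, 2196 (54 left).
Jul has 31 days: +31 → Aug 1, 2196 (23 left).
+23 → Aug 24, 2196.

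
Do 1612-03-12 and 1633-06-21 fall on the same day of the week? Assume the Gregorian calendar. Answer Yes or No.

No

From Mar 12, 1612 to Jun 21, 1633 is 7771 days.
7771 mod 7 = 1, so they are different weekdays.
(Mar 12, 1612 is a Monday; Jun 21, 1633 is a Tuesday.)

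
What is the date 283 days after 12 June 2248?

Jun has 30 days: +19 → Jul 1, 2248 (264 left).
Jul has 31 days: +31 → Aug 1, 2248 (233 left).
Aug has 31 days: +31 → Sep 1, 2248 (202 left).
Sep has 30 days: +30 → Oct 1, 2248 (172 left).
Oct has 31 days: +31 → Nov 1, 2248 (141 left).
Nov has 30 days: +30 → Dec 1, 2248 (111 left).
Dec has 31 days: +31 → Jan 1, 2249 (80 left).
Jan has 31 days: +31 → Feb 1, 2249 (49 left).
Feb has 28 days: +28 → Mar 1, 2249 (21 left).
+21 → Mar 22, 2249.

March 22, 2249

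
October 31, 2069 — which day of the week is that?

Thursday

Doomsday rule: the anchor day for the 2000s is Tuesday. For year 69: 69÷12 = 5 r 9, and 9÷4 = 2, so 5+9+2 = 16.
Tuesday + 16 ≡ Thursday — that's 2069's doomsday.
In October the doomsday date is Oct 10.
Oct 31 is 21 days after Oct 10; 21 mod 7 = 0, so Thursday + 0 = Thursday.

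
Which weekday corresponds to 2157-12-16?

Friday

Doomsday rule: the anchor day for the 2100s is Sunday. For year 57: 57÷12 = 4 r 9, and 9÷4 = 2, so 4+9+2 = 15.
Sunday + 15 ≡ Monday — that's 2157's doomsday.
In December the doomsday date is Dec 12.
Dec 16 is 4 days after Dec 12; 4 mod 7 = 4, so Monday + 4 = Friday.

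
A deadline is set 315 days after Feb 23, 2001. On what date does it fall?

January 4, 2002

Feb has 28 days: +6 → Mar 1, 2001 (309 left).
Mar has 31 days: +31 → Apr 1, 2001 (278 left).
Apr has 30 days: +30 → May 1, 2001 (248 left).
May has 31 days: +31 → Jun 1, 2001 (217 left).
Jun has 30 days: +30 → Jul 1, 2001 (187 left).
Jul has 31 days: +31 → Aug 1, 2001 (156 left).
Aug has 31 days: +31 → Sep 1, 2001 (125 left).
Sep has 30 days: +30 → Oct 1, 2001 (95 left).
Oct has 31 days: +31 → Nov 1, 2001 (64 left).
Nov has 30 days: +30 → Dec 1, 2001 (34 left).
Dec has 31 days: +31 → Jan 1, 2002 (3 left).
+3 → Jan 4, 2002.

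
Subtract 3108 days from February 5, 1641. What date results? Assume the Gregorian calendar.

−366 (one year; includes Feb 29, 1640) → Feb 5, 1640 (2742 left).
−365 (one year) → Feb 5, 1639 (2377 left).
−365 (one year) → Feb 5, 1638 (2012 left).
−365 (one year) → Feb 5, 1637 (1647 left).
−366 (one year; includes Feb 29, 1636) → Feb 5, 1636 (1281 left).
−365 (one year) → Feb 5, 1635 (916 left).
−365 (one year) → Feb 5, 1634 (551 left).
−365 (one year) → Feb 5, 1633 (186 left).
−5 → Jan 31, 1633 (end of Jan, 31 days; 181 left).
−31 → Dec 31, 1632 (end of Dec, 31 days; 150 left).
−31 → Nov 30, 1632 (end of Nov, 30 days; 119 left).
−30 → Oct 31, 1632 (end of Oct, 31 days; 89 left).
−31 → Sep 30, 1632 (end of Sep, 30 days; 58 left).
−30 → Aug 31, 1632 (end of Aug, 31 days; 28 left).
−28 → Aug 3, 1632.

August 3, 1632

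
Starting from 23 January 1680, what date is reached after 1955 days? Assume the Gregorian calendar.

May 31, 1685

+366 (one year; includes Feb 29, 1680) → Jan 23, 1681 (1589 left).
+365 (one year) → Jan 23, 1682 (1224 left).
+365 (one year) → Jan 23, 1683 (859 left).
+365 (one year) → Jan 23, 1684 (494 left).
+366 (one year; includes Feb 29, 1684) → Jan 23, 1685 (128 left).
Jan has 31 days: +9 → Feb 1, 1685 (119 left).
Feb has 28 days: +28 → Mar 1, 1685 (91 left).
Mar has 31 days: +31 → Apr 1, 1685 (60 left).
Apr has 30 days: +30 → May 1, 1685 (30 left).
+30 → May 31, 1685.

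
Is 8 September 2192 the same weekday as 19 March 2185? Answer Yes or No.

From Mar 19, 2185 to Sep 8, 2192 is 2730 days.
2730 mod 7 = 0, so they are the same weekday.
(Mar 19, 2185 is a Saturday; Sep 8, 2192 is a Saturday.)

Yes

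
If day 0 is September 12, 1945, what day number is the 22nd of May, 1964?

6827

Sep 12, 1945 → Sep 12, 1946: 365 days.
Sep 12, 1946 → Sep 12, 1947: 365 days.
Sep 12, 1947 → Sep 12, 1948: 366 days (Feb 29, 1948 is in that span).
Sep 12, 1948 → Sep 12, 1949: 365 days.
Sep 12, 1949 → Sep 12, 1950: 365 days.
Sep 12, 1950 → Sep 12, 1951: 365 days.
Sep 12, 1951 → Sep 12, 1952: 366 days (Feb 29, 1952 is in that span).
Sep 12, 1952 → Sep 12, 1953: 365 days.
Sep 12, 1953 → Sep 12, 1954: 365 days.
Sep 12, 1954 → Sep 12, 1955: 365 days.
Sep 12, 1955 → Sep 12, 1956: 366 days (Feb 29, 1956 is in that span).
Sep 12, 1956 → Sep 12, 1957: 365 days.
Sep 12, 1957 → Sep 12, 1958: 365 days.
Sep 12, 1958 → Sep 12, 1959: 365 days.
Sep 12, 1959 → Sep 12, 1960: 366 days (Feb 29, 1960 is in that span).
Sep 12, 1960 → Sep 12, 1961: 365 days.
Sep 12, 1961 → Sep 12, 1962: 365 days.
Sep 12, 1962 → Sep 12, 1963: 365 days.
Sep 12, 1963 → Oct 12, 1963: 30 days (September has 30).
Oct 12, 1963 → Nov 12, 1963: 31 days (October has 31).
Nov 12, 1963 → Dec 12, 1963: 30 days (November has 30).
Dec 12, 1963 → Jan 12, 1964: 31 days (December has 31).
Jan 12, 1964 → Feb 12, 1964: 31 days (January has 31).
Feb 12, 1964 → Mar 12, 1964: 29 days (February has 29).
Mar 12, 1964 → Apr 12, 1964: 31 days (March has 31).
Apr 12, 1964 → May 12, 1964: 30 days (April has 30).
May 12, 1964 → May 22, 1964: 10 days.
Total: 6827 days.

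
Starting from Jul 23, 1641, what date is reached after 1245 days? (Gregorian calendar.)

+365 (one year) → Jul 23, 1642 (880 left).
+365 (one year) → Jul 23, 1643 (515 left).
+366 (one year; includes Feb 29, 1644) → Jul 23, 1644 (149 left).
Jul has 31 days: +9 → Aug 1, 1644 (140 left).
Aug has 31 days: +31 → Sep 1, 1644 (109 left).
Sep has 30 days: +30 → Oct 1, 1644 (79 left).
Oct has 31 days: +31 → Nov 1, 1644 (48 left).
Nov has 30 days: +30 → Dec 1, 1644 (18 left).
+18 → Dec 19, 1644.

December 19, 1644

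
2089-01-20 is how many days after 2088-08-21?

152

Aug 21, 2088 → Sep 21, 2088: 31 days (August has 31).
Sep 21, 2088 → Oct 21, 2088: 30 days (September has 30).
Oct 21, 2088 → Nov 21, 2088: 31 days (October has 31).
Nov 21, 2088 → Dec 21, 2088: 30 days (November has 30).
Dec 21, 2088 → Jan 20, 2089: 30 days.
Total: 152 days.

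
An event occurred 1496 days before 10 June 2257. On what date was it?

May 6, 2253

−365 (one year) → Jun 10, 2256 (1131 left).
−366 (one year; includes Feb 29, 2256) → Jun 10, 2255 (765 left).
−365 (one year) → Jun 10, 2254 (400 left).
−10 → May 31, 2254 (end of May, 31 days; 390 left).
−31 → Apr 30, 2254 (end of Apr, 30 days; 359 left).
−30 → Mar 31, 2254 (end of Mar, 31 days; 329 left).
−31 → Feb 28, 2254 (end of Feb, 28 days; 298 left).
−28 → Jan 31, 2254 (end of Jan, 31 days; 270 left).
−31 → Dec 31, 2253 (end of Dec, 31 days; 239 left).
−31 → Nov 30, 2253 (end of Nov, 30 days; 208 left).
−30 → Oct 31, 2253 (end of Oct, 31 days; 178 left).
−31 → Sep 30, 2253 (end of Sep, 30 days; 147 left).
−30 → Aug 31, 2253 (end of Aug, 31 days; 117 left).
−31 → Jul 31, 2253 (end of Jul, 31 days; 86 left).
−31 → Jun 30, 2253 (end of Jun, 30 days; 55 left).
−30 → May 31, 2253 (end of May, 31 days; 25 left).
−25 → May 6, 2253.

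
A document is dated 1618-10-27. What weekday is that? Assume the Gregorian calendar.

Saturday

Doomsday rule: the anchor day for the 1600s is Tuesday. For year 18: 18÷12 = 1 r 6, and 6÷4 = 1, so 1+6+1 = 8.
Tuesday + 8 ≡ Wednesday — that's 1618's doomsday.
In October the doomsday date is Oct 10.
Oct 27 is 17 days after Oct 10; 17 mod 7 = 3, so Wednesday + 3 = Saturday.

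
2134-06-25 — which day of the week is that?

Doomsday rule: the anchor day for the 2100s is Sunday. For year 34: 34÷12 = 2 r 10, and 10÷4 = 2, so 2+10+2 = 14.
Sunday + 14 ≡ Sunday — that's 2134's doomsday.
In June the doomsday date is Jun 6.
Jun 25 is 19 days after Jun 6; 19 mod 7 = 5, so Sunday + 5 = Friday.

Friday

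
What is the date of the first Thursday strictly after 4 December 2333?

Dec 4, 2333 is a Monday.
From Monday to the next Thursday is 3 days.
Dec 4, 2333 + 3 = Dec 7, 2333.

December 7, 2333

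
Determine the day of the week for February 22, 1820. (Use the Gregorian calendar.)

Doomsday rule: the anchor day for the 1800s is Friday. For year 20: 20÷12 = 1 r 8, and 8÷4 = 2, so 1+8+2 = 11.
Friday + 11 ≡ Tuesday — that's 1820's doomsday.
In February the doomsday date is Feb 29 (1820 is a leap year (divisible by 4)).
Feb 22 is 7 days before Feb 29; 7 mod 7 = 0, so Tuesday − 0 = Tuesday.

Tuesday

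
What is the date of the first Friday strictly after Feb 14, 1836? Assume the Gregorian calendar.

February 19, 1836

Feb 14, 1836 is a Sunday.
From Sunday to the next Friday is 5 days.
Feb 14, 1836 + 5 = Feb 19, 1836.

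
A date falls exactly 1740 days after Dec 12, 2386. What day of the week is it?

First find the weekday of Dec 12, 2386. Doomsday rule: the anchor day for the 2300s is Wednesday. For year 86: 86÷12 = 7 r 2, and 2÷4 = 0, so 7+2+0 = 9.
Wednesday + 9 ≡ Friday — that's 2386's doomsday.
In December the doomsday date is Dec 12.
Dec 12 is the doomsday itself: Friday.
1740 mod 7 = 4, so 1740 days after a Friday is Friday + 4 = Tuesday.

Tuesday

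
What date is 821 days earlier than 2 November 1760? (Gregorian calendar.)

−366 (one year; includes Feb 29, 1760) → Nov 2, 1759 (455 left).
−365 (one year) → Nov 2, 1758 (90 left).
−2 → Oct 31, 1758 (end of Oct, 31 days; 88 left).
−31 → Sep 30, 1758 (end of Sep, 30 days; 57 left).
−30 → Aug 31, 1758 (end of Aug, 31 days; 27 left).
−27 → Aug 4, 1758.

August 4, 1758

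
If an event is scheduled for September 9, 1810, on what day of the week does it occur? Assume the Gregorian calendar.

Doomsday rule: the anchor day for the 1800s is Friday. For year 10: 10÷12 = 0 r 10, and 10÷4 = 2, so 0+10+2 = 12.
Friday + 12 ≡ Wednesday — that's 1810's doomsday.
In September the doomsday date is Sep 5.
Sep 9 is 4 days after Sep 5; 4 mod 7 = 4, so Wednesday + 4 = Sunday.

Sunday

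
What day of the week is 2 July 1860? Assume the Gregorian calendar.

Doomsday rule: the anchor day for the 1800s is Friday. For year 60: 60÷12 = 5 r 0, and 0÷4 = 0, so 5+0+0 = 5.
Friday + 5 ≡ Wednesday — that's 1860's doomsday.
In July the doomsday date is Jul 11.
Jul 2 is 9 days before Jul 11; 9 mod 7 = 2, so Wednesday − 2 = Monday.

Monday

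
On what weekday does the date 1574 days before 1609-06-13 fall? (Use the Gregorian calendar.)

Sunday

First find the weekday of Jun 13, 1609. Doomsday rule: the anchor day for the 1600s is Tuesday. For year 09: 9÷12 = 0 r 9, and 9÷4 = 2, so 0+9+2 = 11.
Tuesday + 11 ≡ Saturday — that's 1609's doomsday.
In June the doomsday date is Jun 6.
Jun 13 is 7 days after Jun 6; 7 mod 7 = 0, so Saturday + 0 = Saturday.
1574 mod 7 = 6, so 1574 days before a Saturday is Saturday − 6 = Sunday.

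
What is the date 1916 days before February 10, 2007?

November 12, 2001

−365 (one year) → Feb 10, 2006 (1551 left).
−365 (one year) → Feb 10, 2005 (1186 left).
−366 (one year; includes Feb 29, 2004) → Feb 10, 2004 (820 left).
−365 (one year) → Feb 10, 2003 (455 left).
−365 (one year) → Feb 10, 2002 (90 left).
−10 → Jan 31, 2002 (end of Jan, 31 days; 80 left).
−31 → Dec 31, 2001 (end of Dec, 31 days; 49 left).
−31 → Nov 30, 2001 (end of Nov, 30 days; 18 left).
−18 → Nov 12, 2001.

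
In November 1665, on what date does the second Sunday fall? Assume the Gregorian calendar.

November 8, 1665

November 1, 1665 is a Sunday.
The first Sunday is therefore November 1 (same day).
The second Sunday is 1 + 1×7 = November 8.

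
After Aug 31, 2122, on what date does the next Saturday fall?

Aug 31, 2122 is a Monday.
From Monday to the next Saturday is 5 days.
Aug 31, 2122 + 5 = Sep 5, 2122.

September 5, 2122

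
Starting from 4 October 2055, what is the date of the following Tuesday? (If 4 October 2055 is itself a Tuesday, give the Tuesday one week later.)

Oct 4, 2055 is a Monday.
From Monday to the next Tuesday is 1 day.
Oct 4, 2055 + 1 = Oct 5, 2055.

October 5, 2055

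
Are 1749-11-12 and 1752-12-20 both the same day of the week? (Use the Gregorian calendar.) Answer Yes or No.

From Nov 12, 1749 to Dec 20, 1752 is 1134 days.
1134 mod 7 = 0, so they are the same weekday.
(Nov 12, 1749 is a Wednesday; Dec 20, 1752 is a Wednesday.)

Yes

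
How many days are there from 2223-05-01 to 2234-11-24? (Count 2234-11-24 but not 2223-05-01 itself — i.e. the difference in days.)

May 1, 2223 → May 1, 2224: 366 days (Feb 29, 2224 is in that span).
May 1, 2224 → May 1, 2225: 365 days.
May 1, 2225 → May 1, 2226: 365 days.
May 1, 2226 → May 1, 2227: 365 days.
May 1, 2227 → May 1, 2228: 366 days (Feb 29, 2228 is in that span).
May 1, 2228 → May 1, 2229: 365 days.
May 1, 2229 → May 1, 2230: 365 days.
May 1, 2230 → May 1, 2231: 365 days.
May 1, 2231 → May 1, 2232: 366 days (Feb 29, 2232 is in that span).
May 1, 2232 → May 1, 2233: 365 days.
May 1, 2233 → May 1, 2234: 365 days.
May 1, 2234 → Jun 1, 2234: 31 days (May has 31).
Jun 1, 2234 → Jul 1, 2234: 30 days (June has 30).
Jul 1, 2234 → Aug 1, 2234: 31 days (July has 31).
Aug 1, 2234 → Sep 1, 2234: 31 days (August has 31).
Sep 1, 2234 → Oct 1, 2234: 30 days (September has 30).
Oct 1, 2234 → Nov 1, 2234: 31 days (October has 31).
Nov 1, 2234 → Nov 24, 2234: 23 days.
Total: 4225 days.

4225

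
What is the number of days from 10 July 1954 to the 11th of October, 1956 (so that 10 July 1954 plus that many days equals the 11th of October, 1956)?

824

Jul 10, 1954 → Jul 10, 1955: 365 days.
Jul 10, 1955 → Jul 10, 1956: 366 days (Feb 29, 1956 is in that span).
Jul 10, 1956 → Aug 10, 1956: 31 days (July has 31).
Aug 10, 1956 → Sep 10, 1956: 31 days (August has 31).
Sep 10, 1956 → Oct 10, 1956: 30 days (September has 30).
Oct 10, 1956 → Oct 11, 1956: 1 days.
Total: 824 days.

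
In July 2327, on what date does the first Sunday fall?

July 1, 2327 is a Friday.
The first Sunday is therefore July 3 (2 days later).

July 3, 2327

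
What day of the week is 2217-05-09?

Doomsday rule: the anchor day for the 2200s is Friday. For year 17: 17÷12 = 1 r 5, and 5÷4 = 1, so 1+5+1 = 7.
Friday + 7 ≡ Friday — that's 2217's doomsday.
In May the doomsday date is May 9.
May 9 is the doomsday itself: Friday.

Friday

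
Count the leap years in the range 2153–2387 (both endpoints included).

56

Multiples of 4 in [2153,2387]: 58.
Of those, multiples of 100: 2 (not leap unless ÷400).
Multiples of 400: 0.
Leap years = 58 − 2 + 0 = 56.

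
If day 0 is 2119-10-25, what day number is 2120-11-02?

374

Oct 25, 2119 → Nov 25, 2119: 31 days (October has 31).
Nov 25, 2119 → Dec 25, 2119: 30 days (November has 30).
Dec 25, 2119 → Jan 25, 2120: 31 days (December has 31).
Jan 25, 2120 → Feb 25, 2120: 31 days (January has 31).
Feb 25, 2120 → Mar 25, 2120: 29 days (February has 29).
Mar 25, 2120 → Apr 25, 2120: 31 days (March has 31).
Apr 25, 2120 → May 25, 2120: 30 days (April has 30).
May 25, 2120 → Jun 25, 2120: 31 days (May has 31).
Jun 25, 2120 → Jul 25, 2120: 30 days (June has 30).
Jul 25, 2120 → Aug 25, 2120: 31 days (July has 31).
Aug 25, 2120 → Sep 25, 2120: 31 days (August has 31).
Sep 25, 2120 → Oct 25, 2120: 30 days (September has 30).
Oct 25, 2120 → Nov 2, 2120: 8 days.
Total: 374 days.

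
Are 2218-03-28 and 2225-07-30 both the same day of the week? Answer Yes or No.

From Mar 28, 2218 to Jul 30, 2225 is 2681 days.
2681 mod 7 = 0, so they are the same weekday.
(Mar 28, 2218 is a Saturday; Jul 30, 2225 is a Saturday.)

Yes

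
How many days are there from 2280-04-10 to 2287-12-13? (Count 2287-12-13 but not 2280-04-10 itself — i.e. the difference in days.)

2803

Apr 10, 2280 → Apr 10, 2281: 365 days.
Apr 10, 2281 → Apr 10, 2282: 365 days.
Apr 10, 2282 → Apr 10, 2283: 365 days.
Apr 10, 2283 → Apr 10, 2284: 366 days (Feb 29, 2284 is in that span).
Apr 10, 2284 → Apr 10, 2285: 365 days.
Apr 10, 2285 → Apr 10, 2286: 365 days.
Apr 10, 2286 → Apr 10, 2287: 365 days.
Apr 10, 2287 → May 10, 2287: 30 days (April has 30).
May 10, 2287 → Jun 10, 2287: 31 days (May has 31).
Jun 10, 2287 → Jul 10, 2287: 30 days (June has 30).
Jul 10, 2287 → Aug 10, 2287: 31 days (July has 31).
Aug 10, 2287 → Sep 10, 2287: 31 days (August has 31).
Sep 10, 2287 → Oct 10, 2287: 30 days (September has 30).
Oct 10, 2287 → Nov 10, 2287: 31 days (October has 31).
Nov 10, 2287 → Dec 10, 2287: 30 days (November has 30).
Dec 10, 2287 → Dec 13, 2287: 3 days.
Total: 2803 days.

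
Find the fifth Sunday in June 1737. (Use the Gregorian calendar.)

June 1, 1737 is a Saturday.
The first Sunday is therefore June 2 (1 days later).
The fifth Sunday is 2 + 4×7 = June 30.

June 30, 1737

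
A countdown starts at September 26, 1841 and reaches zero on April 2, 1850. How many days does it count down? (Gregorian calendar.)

3110

Sep 26, 1841 → Sep 26, 1842: 365 days.
Sep 26, 1842 → Sep 26, 1843: 365 days.
Sep 26, 1843 → Sep 26, 1844: 366 days (Feb 29, 1844 is in that span).
Sep 26, 1844 → Sep 26, 1845: 365 days.
Sep 26, 1845 → Sep 26, 1846: 365 days.
Sep 26, 1846 → Sep 26, 1847: 365 days.
Sep 26, 1847 → Sep 26, 1848: 366 days (Feb 29, 1848 is in that span).
Sep 26, 1848 → Sep 26, 1849: 365 days.
Sep 26, 1849 → Oct 26, 1849: 30 days (September has 30).
Oct 26, 1849 → Nov 26, 1849: 31 days (October has 31).
Nov 26, 1849 → Dec 26, 1849: 30 days (November has 30).
Dec 26, 1849 → Jan 26, 1850: 31 days (December has 31).
Jan 26, 1850 → Feb 26, 1850: 31 days (January has 31).
Feb 26, 1850 → Mar 26, 1850: 28 days (February has 28).
Mar 26, 1850 → Apr 2, 1850: 7 days.
Total: 3110 days.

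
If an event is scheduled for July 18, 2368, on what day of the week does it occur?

Doomsday rule: the anchor day for the 2300s is Wednesday. For year 68: 68÷12 = 5 r 8, and 8÷4 = 2, so 5+8+2 = 15.
Wednesday + 15 ≡ Thursday — that's 2368's doomsday.
In July the doomsday date is Jul 11.
Jul 18 is 7 days after Jul 11; 7 mod 7 = 0, so Thursday + 0 = Thursday.

Thursday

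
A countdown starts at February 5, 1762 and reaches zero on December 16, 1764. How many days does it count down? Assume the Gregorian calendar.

Feb 5, 1762 → Feb 5, 1763: 365 days.
Feb 5, 1763 → Feb 5, 1764: 365 days.
Feb 5, 1764 → Mar 5, 1764: 29 days (February has 29).
Mar 5, 1764 → Apr 5, 1764: 31 days (March has 31).
Apr 5, 1764 → May 5, 1764: 30 days (April has 30).
May 5, 1764 → Jun 5, 1764: 31 days (May has 31).
Jun 5, 1764 → Jul 5, 1764: 30 days (June has 30).
Jul 5, 1764 → Aug 5, 1764: 31 days (July has 31).
Aug 5, 1764 → Sep 5, 1764: 31 days (August has 31).
Sep 5, 1764 → Oct 5, 1764: 30 days (September has 30).
Oct 5, 1764 → Nov 5, 1764: 31 days (October has 31).
Nov 5, 1764 → Dec 5, 1764: 30 days (November has 30).
Dec 5, 1764 → Dec 16, 1764: 11 days.
Total: 1045 days.

1045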